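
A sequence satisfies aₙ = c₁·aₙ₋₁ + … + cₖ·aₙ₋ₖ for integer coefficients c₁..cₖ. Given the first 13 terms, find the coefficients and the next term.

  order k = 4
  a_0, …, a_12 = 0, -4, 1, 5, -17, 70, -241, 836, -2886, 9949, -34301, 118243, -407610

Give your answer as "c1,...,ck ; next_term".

-3,2,1,-2 ; 1405117

  a_4 = -3·5 + 2·1 + 1·-4 + -2·0 = -17
  a_5 = -3·-17 + 2·5 + 1·1 + -2·-4 = 70
  a_6 = -3·70 + 2·-17 + 1·5 + -2·1 = -241
  a_7 = -3·-241 + 2·70 + 1·-17 + -2·5 = 836
  a_8 = -3·836 + 2·-241 + 1·70 + -2·-17 = -2886
  a_9 = -3·-2886 + 2·836 + 1·-241 + -2·70 = 9949
  a_10 = -3·9949 + 2·-2886 + 1·836 + -2·-241 = -34301
  a_11 = -3·-34301 + 2·9949 + 1·-2886 + -2·836 = 118243
  a_12 = -3·118243 + 2·-34301 + 1·9949 + -2·-2886 = -407610
  a_13 = -3·-407610 + 2·118243 + 1·-34301 + -2·9949 = 1405117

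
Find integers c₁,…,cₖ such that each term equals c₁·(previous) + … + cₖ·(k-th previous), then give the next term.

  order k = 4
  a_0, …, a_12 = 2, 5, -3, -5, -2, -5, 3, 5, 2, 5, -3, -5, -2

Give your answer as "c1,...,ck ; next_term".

  a_4 = 0·-5 + 0·-3 + 0·5 + -1·2 = -2
  a_5 = 0·-2 + 0·-5 + 0·-3 + -1·5 = -5
  a_6 = 0·-5 + 0·-2 + 0·-5 + -1·-3 = 3
  a_7 = 0·3 + 0·-5 + 0·-2 + -1·-5 = 5
  a_8 = 0·5 + 0·3 + 0·-5 + -1·-2 = 2
  a_9 = 0·2 + 0·5 + 0·3 + -1·-5 = 5
  a_10 = 0·5 + 0·2 + 0·5 + -1·3 = -3
  a_11 = 0·-3 + 0·5 + 0·2 + -1·5 = -5
  a_12 = 0·-5 + 0·-3 + 0·5 + -1·2 = -2
  a_13 = 0·-2 + 0·-5 + 0·-3 + -1·5 = -5

0,0,0,-1 ; -5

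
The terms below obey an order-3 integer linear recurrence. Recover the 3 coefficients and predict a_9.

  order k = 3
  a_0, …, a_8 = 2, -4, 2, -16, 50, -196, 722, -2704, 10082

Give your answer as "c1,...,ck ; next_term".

-3,3,1 ; -37636

  a_3 = -3·2 + 3·-4 + 1·2 = -16
  a_4 = -3·-16 + 3·2 + 1·-4 = 50
  a_5 = -3·50 + 3·-16 + 1·2 = -196
  a_6 = -3·-196 + 3·50 + 1·-16 = 722
  a_7 = -3·722 + 3·-196 + 1·50 = -2704
  a_8 = -3·-2704 + 3·722 + 1·-196 = 10082
  a_9 = -3·10082 + 3·-2704 + 1·722 = -37636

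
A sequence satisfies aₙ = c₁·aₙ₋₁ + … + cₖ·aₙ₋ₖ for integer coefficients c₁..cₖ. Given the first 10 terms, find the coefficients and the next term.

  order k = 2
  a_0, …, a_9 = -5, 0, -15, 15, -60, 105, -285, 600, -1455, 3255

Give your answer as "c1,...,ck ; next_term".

  a_2 = -1·0 + 3·-5 = -15
  a_3 = -1·-15 + 3·0 = 15
  a_4 = -1·15 + 3·-15 = -60
  a_5 = -1·-60 + 3·15 = 105
  a_6 = -1·105 + 3·-60 = -285
  a_7 = -1·-285 + 3·105 = 600
  a_8 = -1·600 + 3·-285 = -1455
  a_9 = -1·-1455 + 3·600 = 3255
  a_10 = -1·3255 + 3·-1455 = -7620

-1,3 ; -7620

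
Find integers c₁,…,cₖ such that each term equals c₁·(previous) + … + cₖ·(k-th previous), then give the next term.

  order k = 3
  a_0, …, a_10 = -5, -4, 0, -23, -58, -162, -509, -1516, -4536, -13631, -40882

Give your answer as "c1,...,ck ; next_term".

  a_3 = 2·0 + 2·-4 + 3·-5 = -23
  a_4 = 2·-23 + 2·0 + 3·-4 = -58
  a_5 = 2·-58 + 2·-23 + 3·0 = -162
  a_6 = 2·-162 + 2·-58 + 3·-23 = -509
  a_7 = 2·-509 + 2·-162 + 3·-58 = -1516
  a_8 = 2·-1516 + 2·-509 + 3·-162 = -4536
  a_9 = 2·-4536 + 2·-1516 + 3·-509 = -13631
  a_10 = 2·-13631 + 2·-4536 + 3·-1516 = -40882
  a_11 = 2·-40882 + 2·-13631 + 3·-4536 = -122634

2,2,3 ; -122634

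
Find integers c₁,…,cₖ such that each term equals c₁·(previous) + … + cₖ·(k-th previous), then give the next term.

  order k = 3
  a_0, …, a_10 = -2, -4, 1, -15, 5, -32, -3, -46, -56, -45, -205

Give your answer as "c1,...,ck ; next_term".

  a_3 = -1·1 + 2·-4 + 3·-2 = -15
  a_4 = -1·-15 + 2·1 + 3·-4 = 5
  a_5 = -1·5 + 2·-15 + 3·1 = -32
  a_6 = -1·-32 + 2·5 + 3·-15 = -3
  a_7 = -1·-3 + 2·-32 + 3·5 = -46
  a_8 = -1·-46 + 2·-3 + 3·-32 = -56
  a_9 = -1·-56 + 2·-46 + 3·-3 = -45
  a_10 = -1·-45 + 2·-56 + 3·-46 = -205
  a_11 = -1·-205 + 2·-45 + 3·-56 = -53

-1,2,3 ; -53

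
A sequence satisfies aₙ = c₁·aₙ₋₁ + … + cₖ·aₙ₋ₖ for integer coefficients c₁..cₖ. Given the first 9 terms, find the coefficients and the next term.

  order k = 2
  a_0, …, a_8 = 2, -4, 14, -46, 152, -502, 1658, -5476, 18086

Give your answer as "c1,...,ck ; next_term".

-3,1 ; -59734

  a_2 = -3·-4 + 1·2 = 14
  a_3 = -3·14 + 1·-4 = -46
  a_4 = -3·-46 + 1·14 = 152
  a_5 = -3·152 + 1·-46 = -502
  a_6 = -3·-502 + 1·152 = 1658
  a_7 = -3·1658 + 1·-502 = -5476
  a_8 = -3·-5476 + 1·1658 = 18086
  a_9 = -3·18086 + 1·-5476 = -59734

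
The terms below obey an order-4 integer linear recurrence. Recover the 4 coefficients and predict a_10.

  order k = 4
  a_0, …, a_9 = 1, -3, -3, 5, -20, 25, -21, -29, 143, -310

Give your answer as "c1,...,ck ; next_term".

  a_4 = -1·5 + 1·-3 + 3·-3 + -3·1 = -20
  a_5 = -1·-20 + 1·5 + 3·-3 + -3·-3 = 25
  a_6 = -1·25 + 1·-20 + 3·5 + -3·-3 = -21
  a_7 = -1·-21 + 1·25 + 3·-20 + -3·5 = -29
  a_8 = -1·-29 + 1·-21 + 3·25 + -3·-20 = 143
  a_9 = -1·143 + 1·-29 + 3·-21 + -3·25 = -310
  a_10 = -1·-310 + 1·143 + 3·-29 + -3·-21 = 429

-1,1,3,-3 ; 429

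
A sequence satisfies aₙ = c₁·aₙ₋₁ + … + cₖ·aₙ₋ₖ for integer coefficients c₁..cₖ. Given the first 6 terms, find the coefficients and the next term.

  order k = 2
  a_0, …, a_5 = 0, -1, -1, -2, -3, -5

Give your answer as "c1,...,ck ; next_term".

  a_2 = 1·-1 + 1·0 = -1
  a_3 = 1·-1 + 1·-1 = -2
  a_4 = 1·-2 + 1·-1 = -3
  a_5 = 1·-3 + 1·-2 = -5
  a_6 = 1·-5 + 1·-3 = -8

1,1 ; -8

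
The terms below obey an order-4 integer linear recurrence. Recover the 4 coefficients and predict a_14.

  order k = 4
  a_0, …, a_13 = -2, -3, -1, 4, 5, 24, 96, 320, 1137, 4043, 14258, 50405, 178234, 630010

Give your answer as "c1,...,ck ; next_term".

3,1,4,-3 ; 2227110

  a_4 = 3·4 + 1·-1 + 4·-3 + -3·-2 = 5
  a_5 = 3·5 + 1·4 + 4·-1 + -3·-3 = 24
  a_6 = 3·24 + 1·5 + 4·4 + -3·-1 = 96
  a_7 = 3·96 + 1·24 + 4·5 + -3·4 = 320
  a_8 = 3·320 + 1·96 + 4·24 + -3·5 = 1137
  a_9 = 3·1137 + 1·320 + 4·96 + -3·24 = 4043
  a_10 = 3·4043 + 1·1137 + 4·320 + -3·96 = 14258
  a_11 = 3·14258 + 1·4043 + 4·1137 + -3·320 = 50405
  a_12 = 3·50405 + 1·14258 + 4·4043 + -3·1137 = 178234
  a_13 = 3·178234 + 1·50405 + 4·14258 + -3·4043 = 630010
  a_14 = 3·630010 + 1·178234 + 4·50405 + -3·14258 = 2227110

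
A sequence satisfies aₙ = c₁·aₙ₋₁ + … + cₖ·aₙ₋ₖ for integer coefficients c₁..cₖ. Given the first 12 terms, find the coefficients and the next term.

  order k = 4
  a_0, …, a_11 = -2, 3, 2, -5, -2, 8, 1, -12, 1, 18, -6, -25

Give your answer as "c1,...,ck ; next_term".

-1,-1,-1,1 ; 14

  a_4 = -1·-5 + -1·2 + -1·3 + 1·-2 = -2
  a_5 = -1·-2 + -1·-5 + -1·2 + 1·3 = 8
  a_6 = -1·8 + -1·-2 + -1·-5 + 1·2 = 1
  a_7 = -1·1 + -1·8 + -1·-2 + 1·-5 = -12
  a_8 = -1·-12 + -1·1 + -1·8 + 1·-2 = 1
  a_9 = -1·1 + -1·-12 + -1·1 + 1·8 = 18
  a_10 = -1·18 + -1·1 + -1·-12 + 1·1 = -6
  a_11 = -1·-6 + -1·18 + -1·1 + 1·-12 = -25
  a_12 = -1·-25 + -1·-6 + -1·18 + 1·1 = 14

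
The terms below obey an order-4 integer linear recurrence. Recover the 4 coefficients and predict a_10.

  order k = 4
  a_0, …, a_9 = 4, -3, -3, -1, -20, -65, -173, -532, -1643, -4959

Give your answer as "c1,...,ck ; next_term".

  a_4 = 3·-1 + -1·-3 + 4·-3 + -2·4 = -20
  a_5 = 3·-20 + -1·-1 + 4·-3 + -2·-3 = -65
  a_6 = 3·-65 + -1·-20 + 4·-1 + -2·-3 = -173
  a_7 = 3·-173 + -1·-65 + 4·-20 + -2·-1 = -532
  a_8 = 3·-532 + -1·-173 + 4·-65 + -2·-20 = -1643
  a_9 = 3·-1643 + -1·-532 + 4·-173 + -2·-65 = -4959
  a_10 = 3·-4959 + -1·-1643 + 4·-532 + -2·-173 = -15016

3,-1,4,-2 ; -15016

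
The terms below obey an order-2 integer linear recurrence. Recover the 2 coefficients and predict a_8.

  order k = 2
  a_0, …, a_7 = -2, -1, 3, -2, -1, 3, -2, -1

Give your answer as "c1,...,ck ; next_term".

-1,-1 ; 3

  a_2 = -1·-1 + -1·-2 = 3
  a_3 = -1·3 + -1·-1 = -2
  a_4 = -1·-2 + -1·3 = -1
  a_5 = -1·-1 + -1·-2 = 3
  a_6 = -1·3 + -1·-1 = -2
  a_7 = -1·-2 + -1·3 = -1
  a_8 = -1·-1 + -1·-2 = 3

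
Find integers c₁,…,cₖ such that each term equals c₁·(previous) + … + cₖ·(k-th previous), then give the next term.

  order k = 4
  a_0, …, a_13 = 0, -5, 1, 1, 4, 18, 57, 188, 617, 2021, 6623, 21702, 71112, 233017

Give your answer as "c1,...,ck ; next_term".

  a_4 = 3·1 + 1·1 + 0·-5 + -1·0 = 4
  a_5 = 3·4 + 1·1 + 0·1 + -1·-5 = 18
  a_6 = 3·18 + 1·4 + 0·1 + -1·1 = 57
  a_7 = 3·57 + 1·18 + 0·4 + -1·1 = 188
  a_8 = 3·188 + 1·57 + 0·18 + -1·4 = 617
  a_9 = 3·617 + 1·188 + 0·57 + -1·18 = 2021
  a_10 = 3·2021 + 1·617 + 0·188 + -1·57 = 6623
  a_11 = 3·6623 + 1·2021 + 0·617 + -1·188 = 21702
  a_12 = 3·21702 + 1·6623 + 0·2021 + -1·617 = 71112
  a_13 = 3·71112 + 1·21702 + 0·6623 + -1·2021 = 233017
  a_14 = 3·233017 + 1·71112 + 0·21702 + -1·6623 = 763540

3,1,0,-1 ; 763540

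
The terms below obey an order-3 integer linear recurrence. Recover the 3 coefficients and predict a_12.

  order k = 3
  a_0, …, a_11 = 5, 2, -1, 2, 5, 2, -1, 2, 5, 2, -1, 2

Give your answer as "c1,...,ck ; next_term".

1,-1,1 ; 5

  a_3 = 1·-1 + -1·2 + 1·5 = 2
  a_4 = 1·2 + -1·-1 + 1·2 = 5
  a_5 = 1·5 + -1·2 + 1·-1 = 2
  a_6 = 1·2 + -1·5 + 1·2 = -1
  a_7 = 1·-1 + -1·2 + 1·5 = 2
  a_8 = 1·2 + -1·-1 + 1·2 = 5
  a_9 = 1·5 + -1·2 + 1·-1 = 2
  a_10 = 1·2 + -1·5 + 1·2 = -1
  a_11 = 1·-1 + -1·2 + 1·5 = 2
  a_12 = 1·2 + -1·-1 + 1·2 = 5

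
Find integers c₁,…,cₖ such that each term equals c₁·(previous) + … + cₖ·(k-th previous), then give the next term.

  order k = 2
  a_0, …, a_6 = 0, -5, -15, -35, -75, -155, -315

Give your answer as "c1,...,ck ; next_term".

3,-2 ; -635

  a_2 = 3·-5 + -2·0 = -15
  a_3 = 3·-15 + -2·-5 = -35
  a_4 = 3·-35 + -2·-15 = -75
  a_5 = 3·-75 + -2·-35 = -155
  a_6 = 3·-155 + -2·-75 = -315
  a_7 = 3·-315 + -2·-155 = -635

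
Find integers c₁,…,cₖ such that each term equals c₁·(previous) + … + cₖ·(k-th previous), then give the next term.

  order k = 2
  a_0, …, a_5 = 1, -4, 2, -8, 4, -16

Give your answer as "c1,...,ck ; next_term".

  a_2 = 0·-4 + 2·1 = 2
  a_3 = 0·2 + 2·-4 = -8
  a_4 = 0·-8 + 2·2 = 4
  a_5 = 0·4 + 2·-8 = -16
  a_6 = 0·-16 + 2·4 = 8

0,2 ; 8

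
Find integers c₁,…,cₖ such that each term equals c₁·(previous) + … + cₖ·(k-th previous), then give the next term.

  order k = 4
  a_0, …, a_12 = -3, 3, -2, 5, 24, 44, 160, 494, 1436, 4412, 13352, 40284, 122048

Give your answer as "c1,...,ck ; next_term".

  a_4 = 2·5 + 2·-2 + 4·3 + -2·-3 = 24
  a_5 = 2·24 + 2·5 + 4·-2 + -2·3 = 44
  a_6 = 2·44 + 2·24 + 4·5 + -2·-2 = 160
  a_7 = 2·160 + 2·44 + 4·24 + -2·5 = 494
  a_8 = 2·494 + 2·160 + 4·44 + -2·24 = 1436
  a_9 = 2·1436 + 2·494 + 4·160 + -2·44 = 4412
  a_10 = 2·4412 + 2·1436 + 4·494 + -2·160 = 13352
  a_11 = 2·13352 + 2·4412 + 4·1436 + -2·494 = 40284
  a_12 = 2·40284 + 2·13352 + 4·4412 + -2·1436 = 122048
  a_13 = 2·122048 + 2·40284 + 4·13352 + -2·4412 = 369248

2,2,4,-2 ; 369248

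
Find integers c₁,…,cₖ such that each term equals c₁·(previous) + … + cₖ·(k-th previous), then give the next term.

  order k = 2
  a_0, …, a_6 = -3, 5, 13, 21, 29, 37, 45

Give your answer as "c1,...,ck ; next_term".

  a_2 = 2·5 + -1·-3 = 13
  a_3 = 2·13 + -1·5 = 21
  a_4 = 2·21 + -1·13 = 29
  a_5 = 2·29 + -1·21 = 37
  a_6 = 2·37 + -1·29 = 45
  a_7 = 2·45 + -1·37 = 53

2,-1 ; 53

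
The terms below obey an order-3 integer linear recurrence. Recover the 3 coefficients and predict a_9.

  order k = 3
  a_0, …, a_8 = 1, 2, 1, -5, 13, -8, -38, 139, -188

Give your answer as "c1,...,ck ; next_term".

  a_3 = -2·1 + -3·2 + 3·1 = -5
  a_4 = -2·-5 + -3·1 + 3·2 = 13
  a_5 = -2·13 + -3·-5 + 3·1 = -8
  a_6 = -2·-8 + -3·13 + 3·-5 = -38
  a_7 = -2·-38 + -3·-8 + 3·13 = 139
  a_8 = -2·139 + -3·-38 + 3·-8 = -188
  a_9 = -2·-188 + -3·139 + 3·-38 = -155

-2,-3,3 ; -155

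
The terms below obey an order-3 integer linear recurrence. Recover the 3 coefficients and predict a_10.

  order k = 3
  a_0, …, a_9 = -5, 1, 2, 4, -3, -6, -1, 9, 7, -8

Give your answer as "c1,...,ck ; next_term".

0,-1,-1 ; -16

  a_3 = 0·2 + -1·1 + -1·-5 = 4
  a_4 = 0·4 + -1·2 + -1·1 = -3
  a_5 = 0·-3 + -1·4 + -1·2 = -6
  a_6 = 0·-6 + -1·-3 + -1·4 = -1
  a_7 = 0·-1 + -1·-6 + -1·-3 = 9
  a_8 = 0·9 + -1·-1 + -1·-6 = 7
  a_9 = 0·7 + -1·9 + -1·-1 = -8
  a_10 = 0·-8 + -1·7 + -1·9 = -16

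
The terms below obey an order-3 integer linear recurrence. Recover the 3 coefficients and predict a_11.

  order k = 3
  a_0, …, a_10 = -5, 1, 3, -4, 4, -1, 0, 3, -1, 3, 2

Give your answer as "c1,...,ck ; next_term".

  a_3 = 0·3 + 1·1 + 1·-5 = -4
  a_4 = 0·-4 + 1·3 + 1·1 = 4
  a_5 = 0·4 + 1·-4 + 1·3 = -1
  a_6 = 0·-1 + 1·4 + 1·-4 = 0
  a_7 = 0·0 + 1·-1 + 1·4 = 3
  a_8 = 0·3 + 1·0 + 1·-1 = -1
  a_9 = 0·-1 + 1·3 + 1·0 = 3
  a_10 = 0·3 + 1·-1 + 1·3 = 2
  a_11 = 0·2 + 1·3 + 1·-1 = 2

0,1,1 ; 2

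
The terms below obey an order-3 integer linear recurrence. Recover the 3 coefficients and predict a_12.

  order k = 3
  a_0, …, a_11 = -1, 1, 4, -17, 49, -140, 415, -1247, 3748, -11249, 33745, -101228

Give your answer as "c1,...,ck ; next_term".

-4,-4,-3 ; 303679

  a_3 = -4·4 + -4·1 + -3·-1 = -17
  a_4 = -4·-17 + -4·4 + -3·1 = 49
  a_5 = -4·49 + -4·-17 + -3·4 = -140
  a_6 = -4·-140 + -4·49 + -3·-17 = 415
  a_7 = -4·415 + -4·-140 + -3·49 = -1247
  a_8 = -4·-1247 + -4·415 + -3·-140 = 3748
  a_9 = -4·3748 + -4·-1247 + -3·415 = -11249
  a_10 = -4·-11249 + -4·3748 + -3·-1247 = 33745
  a_11 = -4·33745 + -4·-11249 + -3·3748 = -101228
  a_12 = -4·-101228 + -4·33745 + -3·-11249 = 303679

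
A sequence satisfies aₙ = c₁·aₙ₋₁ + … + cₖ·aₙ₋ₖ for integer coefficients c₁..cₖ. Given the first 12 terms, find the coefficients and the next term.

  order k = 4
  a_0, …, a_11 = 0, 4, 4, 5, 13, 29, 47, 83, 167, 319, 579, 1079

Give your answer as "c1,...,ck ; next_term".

  a_4 = 1·5 + 0·4 + 2·4 + 2·0 = 13
  a_5 = 1·13 + 0·5 + 2·4 + 2·4 = 29
  a_6 = 1·29 + 0·13 + 2·5 + 2·4 = 47
  a_7 = 1·47 + 0·29 + 2·13 + 2·5 = 83
  a_8 = 1·83 + 0·47 + 2·29 + 2·13 = 167
  a_9 = 1·167 + 0·83 + 2·47 + 2·29 = 319
  a_10 = 1·319 + 0·167 + 2·83 + 2·47 = 579
  a_11 = 1·579 + 0·319 + 2·167 + 2·83 = 1079
  a_12 = 1·1079 + 0·579 + 2·319 + 2·167 = 2051

1,0,2,2 ; 2051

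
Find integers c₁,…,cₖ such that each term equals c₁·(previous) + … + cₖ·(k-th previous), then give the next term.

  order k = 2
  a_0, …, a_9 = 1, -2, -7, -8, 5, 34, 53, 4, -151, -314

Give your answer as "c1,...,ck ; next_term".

  a_2 = 2·-2 + -3·1 = -7
  a_3 = 2·-7 + -3·-2 = -8
  a_4 = 2·-8 + -3·-7 = 5
  a_5 = 2·5 + -3·-8 = 34
  a_6 = 2·34 + -3·5 = 53
  a_7 = 2·53 + -3·34 = 4
  a_8 = 2·4 + -3·53 = -151
  a_9 = 2·-151 + -3·4 = -314
  a_10 = 2·-314 + -3·-151 = -175

2,-3 ; -175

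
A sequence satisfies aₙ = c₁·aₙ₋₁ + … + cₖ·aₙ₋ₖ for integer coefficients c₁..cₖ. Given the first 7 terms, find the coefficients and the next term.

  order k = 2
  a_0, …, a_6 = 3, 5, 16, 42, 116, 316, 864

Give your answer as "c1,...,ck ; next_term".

2,2 ; 2360

  a_2 = 2·5 + 2·3 = 16
  a_3 = 2·16 + 2·5 = 42
  a_4 = 2·42 + 2·16 = 116
  a_5 = 2·116 + 2·42 = 316
  a_6 = 2·316 + 2·116 = 864
  a_7 = 2·864 + 2·316 = 2360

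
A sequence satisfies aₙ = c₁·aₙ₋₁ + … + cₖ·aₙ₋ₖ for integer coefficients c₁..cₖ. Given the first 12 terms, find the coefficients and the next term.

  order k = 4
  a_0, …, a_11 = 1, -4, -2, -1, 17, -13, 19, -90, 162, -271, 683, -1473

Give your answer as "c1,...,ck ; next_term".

-2,-1,-4,-3 ; 2861

  a_4 = -2·-1 + -1·-2 + -4·-4 + -3·1 = 17
  a_5 = -2·17 + -1·-1 + -4·-2 + -3·-4 = -13
  a_6 = -2·-13 + -1·17 + -4·-1 + -3·-2 = 19
  a_7 = -2·19 + -1·-13 + -4·17 + -3·-1 = -90
  a_8 = -2·-90 + -1·19 + -4·-13 + -3·17 = 162
  a_9 = -2·162 + -1·-90 + -4·19 + -3·-13 = -271
  a_10 = -2·-271 + -1·162 + -4·-90 + -3·19 = 683
  a_11 = -2·683 + -1·-271 + -4·162 + -3·-90 = -1473
  a_12 = -2·-1473 + -1·683 + -4·-271 + -3·162 = 2861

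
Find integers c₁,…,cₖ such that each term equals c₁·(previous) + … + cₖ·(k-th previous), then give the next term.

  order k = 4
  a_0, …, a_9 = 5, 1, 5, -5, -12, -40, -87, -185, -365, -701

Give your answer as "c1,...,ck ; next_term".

  a_4 = 2·-5 + 1·5 + -2·1 + -1·5 = -12
  a_5 = 2·-12 + 1·-5 + -2·5 + -1·1 = -40
  a_6 = 2·-40 + 1·-12 + -2·-5 + -1·5 = -87
  a_7 = 2·-87 + 1·-40 + -2·-12 + -1·-5 = -185
  a_8 = 2·-185 + 1·-87 + -2·-40 + -1·-12 = -365
  a_9 = 2·-365 + 1·-185 + -2·-87 + -1·-40 = -701
  a_10 = 2·-701 + 1·-365 + -2·-185 + -1·-87 = -1310

2,1,-2,-1 ; -1310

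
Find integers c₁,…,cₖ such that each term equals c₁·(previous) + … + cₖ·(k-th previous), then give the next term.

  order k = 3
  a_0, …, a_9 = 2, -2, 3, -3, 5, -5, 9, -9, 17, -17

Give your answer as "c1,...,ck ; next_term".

  a_3 = -1·3 + 2·-2 + 2·2 = -3
  a_4 = -1·-3 + 2·3 + 2·-2 = 5
  a_5 = -1·5 + 2·-3 + 2·3 = -5
  a_6 = -1·-5 + 2·5 + 2·-3 = 9
  a_7 = -1·9 + 2·-5 + 2·5 = -9
  a_8 = -1·-9 + 2·9 + 2·-5 = 17
  a_9 = -1·17 + 2·-9 + 2·9 = -17
  a_10 = -1·-17 + 2·17 + 2·-9 = 33

-1,2,2 ; 33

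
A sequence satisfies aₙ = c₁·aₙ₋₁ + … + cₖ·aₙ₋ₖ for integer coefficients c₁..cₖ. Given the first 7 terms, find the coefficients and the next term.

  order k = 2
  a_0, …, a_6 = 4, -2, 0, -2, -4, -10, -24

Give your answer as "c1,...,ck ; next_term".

2,1 ; -58

  a_2 = 2·-2 + 1·4 = 0
  a_3 = 2·0 + 1·-2 = -2
  a_4 = 2·-2 + 1·0 = -4
  a_5 = 2·-4 + 1·-2 = -10
  a_6 = 2·-10 + 1·-4 = -24
  a_7 = 2·-24 + 1·-10 = -58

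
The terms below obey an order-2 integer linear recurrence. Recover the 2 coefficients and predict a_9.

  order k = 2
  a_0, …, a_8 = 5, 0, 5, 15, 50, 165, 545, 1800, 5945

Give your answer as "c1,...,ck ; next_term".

  a_2 = 3·0 + 1·5 = 5
  a_3 = 3·5 + 1·0 = 15
  a_4 = 3·15 + 1·5 = 50
  a_5 = 3·50 + 1·15 = 165
  a_6 = 3·165 + 1·50 = 545
  a_7 = 3·545 + 1·165 = 1800
  a_8 = 3·1800 + 1·545 = 5945
  a_9 = 3·5945 + 1·1800 = 19635

3,1 ; 19635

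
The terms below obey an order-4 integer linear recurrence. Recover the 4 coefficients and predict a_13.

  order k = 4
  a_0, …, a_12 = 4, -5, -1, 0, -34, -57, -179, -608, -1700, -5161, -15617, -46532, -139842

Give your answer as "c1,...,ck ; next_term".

  a_4 = 2·0 + 2·-1 + 4·-5 + -3·4 = -34
  a_5 = 2·-34 + 2·0 + 4·-1 + -3·-5 = -57
  a_6 = 2·-57 + 2·-34 + 4·0 + -3·-1 = -179
  a_7 = 2·-179 + 2·-57 + 4·-34 + -3·0 = -608
  a_8 = 2·-608 + 2·-179 + 4·-57 + -3·-34 = -1700
  a_9 = 2·-1700 + 2·-608 + 4·-179 + -3·-57 = -5161
  a_10 = 2·-5161 + 2·-1700 + 4·-608 + -3·-179 = -15617
  a_11 = 2·-15617 + 2·-5161 + 4·-1700 + -3·-608 = -46532
  a_12 = 2·-46532 + 2·-15617 + 4·-5161 + -3·-1700 = -139842
  a_13 = 2·-139842 + 2·-46532 + 4·-15617 + -3·-5161 = -419733

2,2,4,-3 ; -419733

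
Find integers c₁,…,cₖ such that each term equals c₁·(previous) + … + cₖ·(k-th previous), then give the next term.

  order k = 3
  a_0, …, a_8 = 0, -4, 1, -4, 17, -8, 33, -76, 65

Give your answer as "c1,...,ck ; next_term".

0,1,-4 ; -208

  a_3 = 0·1 + 1·-4 + -4·0 = -4
  a_4 = 0·-4 + 1·1 + -4·-4 = 17
  a_5 = 0·17 + 1·-4 + -4·1 = -8
  a_6 = 0·-8 + 1·17 + -4·-4 = 33
  a_7 = 0·33 + 1·-8 + -4·17 = -76
  a_8 = 0·-76 + 1·33 + -4·-8 = 65
  a_9 = 0·65 + 1·-76 + -4·33 = -208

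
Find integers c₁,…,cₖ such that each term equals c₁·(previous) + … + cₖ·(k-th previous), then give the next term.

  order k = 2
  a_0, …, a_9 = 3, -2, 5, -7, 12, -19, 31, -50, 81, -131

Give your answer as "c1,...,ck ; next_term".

  a_2 = -1·-2 + 1·3 = 5
  a_3 = -1·5 + 1·-2 = -7
  a_4 = -1·-7 + 1·5 = 12
  a_5 = -1·12 + 1·-7 = -19
  a_6 = -1·-19 + 1·12 = 31
  a_7 = -1·31 + 1·-19 = -50
  a_8 = -1·-50 + 1·31 = 81
  a_9 = -1·81 + 1·-50 = -131
  a_10 = -1·-131 + 1·81 = 212

-1,1 ; 212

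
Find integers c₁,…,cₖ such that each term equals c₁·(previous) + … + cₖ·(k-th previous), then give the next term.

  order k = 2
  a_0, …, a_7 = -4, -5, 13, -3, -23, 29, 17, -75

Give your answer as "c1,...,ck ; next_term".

-1,-2 ; 41

  a_2 = -1·-5 + -2·-4 = 13
  a_3 = -1·13 + -2·-5 = -3
  a_4 = -1·-3 + -2·13 = -23
  a_5 = -1·-23 + -2·-3 = 29
  a_6 = -1·29 + -2·-23 = 17
  a_7 = -1·17 + -2·29 = -75
  a_8 = -1·-75 + -2·17 = 41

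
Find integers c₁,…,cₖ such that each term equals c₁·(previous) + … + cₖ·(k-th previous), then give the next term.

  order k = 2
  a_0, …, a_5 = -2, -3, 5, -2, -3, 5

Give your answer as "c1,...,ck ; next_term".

-1,-1 ; -2

  a_2 = -1·-3 + -1·-2 = 5
  a_3 = -1·5 + -1·-3 = -2
  a_4 = -1·-2 + -1·5 = -3
  a_5 = -1·-3 + -1·-2 = 5
  a_6 = -1·5 + -1·-3 = -2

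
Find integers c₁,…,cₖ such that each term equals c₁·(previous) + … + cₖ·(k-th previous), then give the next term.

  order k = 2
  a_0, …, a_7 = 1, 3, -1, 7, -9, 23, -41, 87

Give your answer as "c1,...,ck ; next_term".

-1,2 ; -169

  a_2 = -1·3 + 2·1 = -1
  a_3 = -1·-1 + 2·3 = 7
  a_4 = -1·7 + 2·-1 = -9
  a_5 = -1·-9 + 2·7 = 23
  a_6 = -1·23 + 2·-9 = -41
  a_7 = -1·-41 + 2·23 = 87
  a_8 = -1·87 + 2·-41 = -169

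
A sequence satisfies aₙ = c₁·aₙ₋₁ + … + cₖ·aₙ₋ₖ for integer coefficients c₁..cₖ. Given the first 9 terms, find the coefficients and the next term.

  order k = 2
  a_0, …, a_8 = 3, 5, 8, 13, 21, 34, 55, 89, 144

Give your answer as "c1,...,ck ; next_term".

1,1 ; 233

  a_2 = 1·5 + 1·3 = 8
  a_3 = 1·8 + 1·5 = 13
  a_4 = 1·13 + 1·8 = 21
  a_5 = 1·21 + 1·13 = 34
  a_6 = 1·34 + 1·21 = 55
  a_7 = 1·55 + 1·34 = 89
  a_8 = 1·89 + 1·55 = 144
  a_9 = 1·144 + 1·89 = 233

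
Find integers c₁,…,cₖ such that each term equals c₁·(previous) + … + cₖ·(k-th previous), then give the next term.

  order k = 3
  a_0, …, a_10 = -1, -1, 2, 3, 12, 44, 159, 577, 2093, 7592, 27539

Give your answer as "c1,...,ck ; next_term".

3,2,1 ; 99894

  a_3 = 3·2 + 2·-1 + 1·-1 = 3
  a_4 = 3·3 + 2·2 + 1·-1 = 12
  a_5 = 3·12 + 2·3 + 1·2 = 44
  a_6 = 3·44 + 2·12 + 1·3 = 159
  a_7 = 3·159 + 2·44 + 1·12 = 577
  a_8 = 3·577 + 2·159 + 1·44 = 2093
  a_9 = 3·2093 + 2·577 + 1·159 = 7592
  a_10 = 3·7592 + 2·2093 + 1·577 = 27539
  a_11 = 3·27539 + 2·7592 + 1·2093 = 99894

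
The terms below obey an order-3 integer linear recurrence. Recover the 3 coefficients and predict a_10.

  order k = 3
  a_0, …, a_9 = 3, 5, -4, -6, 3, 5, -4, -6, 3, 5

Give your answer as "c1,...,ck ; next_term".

  a_3 = 1·-4 + -1·5 + 1·3 = -6
  a_4 = 1·-6 + -1·-4 + 1·5 = 3
  a_5 = 1·3 + -1·-6 + 1·-4 = 5
  a_6 = 1·5 + -1·3 + 1·-6 = -4
  a_7 = 1·-4 + -1·5 + 1·3 = -6
  a_8 = 1·-6 + -1·-4 + 1·5 = 3
  a_9 = 1·3 + -1·-6 + 1·-4 = 5
  a_10 = 1·5 + -1·3 + 1·-6 = -4

1,-1,1 ; -4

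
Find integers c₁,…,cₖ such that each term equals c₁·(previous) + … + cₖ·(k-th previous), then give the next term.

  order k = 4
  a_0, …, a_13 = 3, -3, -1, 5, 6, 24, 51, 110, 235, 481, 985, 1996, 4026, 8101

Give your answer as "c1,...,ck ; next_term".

2,1,-1,-2 ; 16262

  a_4 = 2·5 + 1·-1 + -1·-3 + -2·3 = 6
  a_5 = 2·6 + 1·5 + -1·-1 + -2·-3 = 24
  a_6 = 2·24 + 1·6 + -1·5 + -2·-1 = 51
  a_7 = 2·51 + 1·24 + -1·6 + -2·5 = 110
  a_8 = 2·110 + 1·51 + -1·24 + -2·6 = 235
  a_9 = 2·235 + 1·110 + -1·51 + -2·24 = 481
  a_10 = 2·481 + 1·235 + -1·110 + -2·51 = 985
  a_11 = 2·985 + 1·481 + -1·235 + -2·110 = 1996
  a_12 = 2·1996 + 1·985 + -1·481 + -2·235 = 4026
  a_13 = 2·4026 + 1·1996 + -1·985 + -2·481 = 8101
  a_14 = 2·8101 + 1·4026 + -1·1996 + -2·985 = 16262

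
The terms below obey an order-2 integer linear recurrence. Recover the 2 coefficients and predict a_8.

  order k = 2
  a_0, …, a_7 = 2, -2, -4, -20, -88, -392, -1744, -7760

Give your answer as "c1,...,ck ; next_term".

4,2 ; -34528

  a_2 = 4·-2 + 2·2 = -4
  a_3 = 4·-4 + 2·-2 = -20
  a_4 = 4·-20 + 2·-4 = -88
  a_5 = 4·-88 + 2·-20 = -392
  a_6 = 4·-392 + 2·-88 = -1744
  a_7 = 4·-1744 + 2·-392 = -7760
  a_8 = 4·-7760 + 2·-1744 = -34528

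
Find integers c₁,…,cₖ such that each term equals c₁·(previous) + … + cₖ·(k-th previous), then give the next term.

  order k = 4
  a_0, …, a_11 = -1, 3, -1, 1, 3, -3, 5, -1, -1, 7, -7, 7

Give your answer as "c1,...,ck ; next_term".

  a_4 = 0·1 + 1·-1 + 1·3 + -1·-1 = 3
  a_5 = 0·3 + 1·1 + 1·-1 + -1·3 = -3
  a_6 = 0·-3 + 1·3 + 1·1 + -1·-1 = 5
  a_7 = 0·5 + 1·-3 + 1·3 + -1·1 = -1
  a_8 = 0·-1 + 1·5 + 1·-3 + -1·3 = -1
  a_9 = 0·-1 + 1·-1 + 1·5 + -1·-3 = 7
  a_10 = 0·7 + 1·-1 + 1·-1 + -1·5 = -7
  a_11 = 0·-7 + 1·7 + 1·-1 + -1·-1 = 7
  a_12 = 0·7 + 1·-7 + 1·7 + -1·-1 = 1

0,1,1,-1 ; 1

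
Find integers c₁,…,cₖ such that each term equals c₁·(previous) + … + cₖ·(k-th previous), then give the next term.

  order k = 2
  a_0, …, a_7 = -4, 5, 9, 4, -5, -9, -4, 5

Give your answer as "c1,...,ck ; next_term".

  a_2 = 1·5 + -1·-4 = 9
  a_3 = 1·9 + -1·5 = 4
  a_4 = 1·4 + -1·9 = -5
  a_5 = 1·-5 + -1·4 = -9
  a_6 = 1·-9 + -1·-5 = -4
  a_7 = 1·-4 + -1·-9 = 5
  a_8 = 1·5 + -1·-4 = 9

1,-1 ; 9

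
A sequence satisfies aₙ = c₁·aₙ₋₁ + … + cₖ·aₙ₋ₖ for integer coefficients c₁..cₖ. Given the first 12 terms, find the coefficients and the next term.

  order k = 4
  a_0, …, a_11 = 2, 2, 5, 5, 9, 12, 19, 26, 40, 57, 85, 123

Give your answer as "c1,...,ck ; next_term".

  a_4 = 0·5 + 1·5 + 1·2 + 1·2 = 9
  a_5 = 0·9 + 1·5 + 1·5 + 1·2 = 12
  a_6 = 0·12 + 1·9 + 1·5 + 1·5 = 19
  a_7 = 0·19 + 1·12 + 1·9 + 1·5 = 26
  a_8 = 0·26 + 1·19 + 1·12 + 1·9 = 40
  a_9 = 0·40 + 1·26 + 1·19 + 1·12 = 57
  a_10 = 0·57 + 1·40 + 1·26 + 1·19 = 85
  a_11 = 0·85 + 1·57 + 1·40 + 1·26 = 123
  a_12 = 0·123 + 1·85 + 1·57 + 1·40 = 182

0,1,1,1 ; 182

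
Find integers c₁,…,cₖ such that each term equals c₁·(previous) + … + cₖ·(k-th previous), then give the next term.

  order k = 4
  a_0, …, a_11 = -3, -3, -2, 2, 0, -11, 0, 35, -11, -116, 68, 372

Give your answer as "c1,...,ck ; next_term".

0,-3,1,1 ; -331

  a_4 = 0·2 + -3·-2 + 1·-3 + 1·-3 = 0
  a_5 = 0·0 + -3·2 + 1·-2 + 1·-3 = -11
  a_6 = 0·-11 + -3·0 + 1·2 + 1·-2 = 0
  a_7 = 0·0 + -3·-11 + 1·0 + 1·2 = 35
  a_8 = 0·35 + -3·0 + 1·-11 + 1·0 = -11
  a_9 = 0·-11 + -3·35 + 1·0 + 1·-11 = -116
  a_10 = 0·-116 + -3·-11 + 1·35 + 1·0 = 68
  a_11 = 0·68 + -3·-116 + 1·-11 + 1·35 = 372
  a_12 = 0·372 + -3·68 + 1·-116 + 1·-11 = -331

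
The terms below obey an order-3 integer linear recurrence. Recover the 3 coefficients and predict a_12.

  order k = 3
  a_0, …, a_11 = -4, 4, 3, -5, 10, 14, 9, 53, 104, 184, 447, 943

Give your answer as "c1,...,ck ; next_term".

1,1,3 ; 1942

  a_3 = 1·3 + 1·4 + 3·-4 = -5
  a_4 = 1·-5 + 1·3 + 3·4 = 10
  a_5 = 1·10 + 1·-5 + 3·3 = 14
  a_6 = 1·14 + 1·10 + 3·-5 = 9
  a_7 = 1·9 + 1·14 + 3·10 = 53
  a_8 = 1·53 + 1·9 + 3·14 = 104
  a_9 = 1·104 + 1·53 + 3·9 = 184
  a_10 = 1·184 + 1·104 + 3·53 = 447
  a_11 = 1·447 + 1·184 + 3·104 = 943
  a_12 = 1·943 + 1·447 + 3·184 = 1942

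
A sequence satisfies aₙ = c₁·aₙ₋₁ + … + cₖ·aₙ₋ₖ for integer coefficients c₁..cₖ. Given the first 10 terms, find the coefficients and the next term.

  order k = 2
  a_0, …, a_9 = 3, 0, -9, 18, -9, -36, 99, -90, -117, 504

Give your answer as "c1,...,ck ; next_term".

-2,-3 ; -657

  a_2 = -2·0 + -3·3 = -9
  a_3 = -2·-9 + -3·0 = 18
  a_4 = -2·18 + -3·-9 = -9
  a_5 = -2·-9 + -3·18 = -36
  a_6 = -2·-36 + -3·-9 = 99
  a_7 = -2·99 + -3·-36 = -90
  a_8 = -2·-90 + -3·99 = -117
  a_9 = -2·-117 + -3·-90 = 504
  a_10 = -2·504 + -3·-117 = -657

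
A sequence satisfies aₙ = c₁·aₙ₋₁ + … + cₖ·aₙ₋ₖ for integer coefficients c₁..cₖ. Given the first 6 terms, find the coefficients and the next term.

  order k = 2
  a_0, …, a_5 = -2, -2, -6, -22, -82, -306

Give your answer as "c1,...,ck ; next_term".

4,-1 ; -1142

  a_2 = 4·-2 + -1·-2 = -6
  a_3 = 4·-6 + -1·-2 = -22
  a_4 = 4·-22 + -1·-6 = -82
  a_5 = 4·-82 + -1·-22 = -306
  a_6 = 4·-306 + -1·-82 = -1142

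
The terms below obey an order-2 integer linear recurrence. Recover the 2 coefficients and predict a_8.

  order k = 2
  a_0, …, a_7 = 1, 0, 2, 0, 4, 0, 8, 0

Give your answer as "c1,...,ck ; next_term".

0,2 ; 16

  a_2 = 0·0 + 2·1 = 2
  a_3 = 0·2 + 2·0 = 0
  a_4 = 0·0 + 2·2 = 4
  a_5 = 0·4 + 2·0 = 0
  a_6 = 0·0 + 2·4 = 8
  a_7 = 0·8 + 2·0 = 0
  a_8 = 0·0 + 2·8 = 16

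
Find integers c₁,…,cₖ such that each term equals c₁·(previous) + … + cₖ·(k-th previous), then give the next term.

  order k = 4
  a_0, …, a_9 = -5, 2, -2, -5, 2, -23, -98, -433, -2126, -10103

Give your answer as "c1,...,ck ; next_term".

4,3,4,-4 ; -48130

  a_4 = 4·-5 + 3·-2 + 4·2 + -4·-5 = 2
  a_5 = 4·2 + 3·-5 + 4·-2 + -4·2 = -23
  a_6 = 4·-23 + 3·2 + 4·-5 + -4·-2 = -98
  a_7 = 4·-98 + 3·-23 + 4·2 + -4·-5 = -433
  a_8 = 4·-433 + 3·-98 + 4·-23 + -4·2 = -2126
  a_9 = 4·-2126 + 3·-433 + 4·-98 + -4·-23 = -10103
  a_10 = 4·-10103 + 3·-2126 + 4·-433 + -4·-98 = -48130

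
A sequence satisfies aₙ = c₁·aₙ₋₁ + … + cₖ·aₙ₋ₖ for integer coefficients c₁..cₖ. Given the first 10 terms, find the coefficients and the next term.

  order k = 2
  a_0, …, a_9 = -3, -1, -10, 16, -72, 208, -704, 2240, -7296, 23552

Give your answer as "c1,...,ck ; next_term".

-2,4 ; -76288

  a_2 = -2·-1 + 4·-3 = -10
  a_3 = -2·-10 + 4·-1 = 16
  a_4 = -2·16 + 4·-10 = -72
  a_5 = -2·-72 + 4·16 = 208
  a_6 = -2·208 + 4·-72 = -704
  a_7 = -2·-704 + 4·208 = 2240
  a_8 = -2·2240 + 4·-704 = -7296
  a_9 = -2·-7296 + 4·2240 = 23552
  a_10 = -2·23552 + 4·-7296 = -76288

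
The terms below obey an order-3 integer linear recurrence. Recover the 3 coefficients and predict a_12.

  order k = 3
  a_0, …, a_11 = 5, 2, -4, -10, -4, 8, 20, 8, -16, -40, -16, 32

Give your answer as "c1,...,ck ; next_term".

  a_3 = 0·-4 + 0·2 + -2·5 = -10
  a_4 = 0·-10 + 0·-4 + -2·2 = -4
  a_5 = 0·-4 + 0·-10 + -2·-4 = 8
  a_6 = 0·8 + 0·-4 + -2·-10 = 20
  a_7 = 0·20 + 0·8 + -2·-4 = 8
  a_8 = 0·8 + 0·20 + -2·8 = -16
  a_9 = 0·-16 + 0·8 + -2·20 = -40
  a_10 = 0·-40 + 0·-16 + -2·8 = -16
  a_11 = 0·-16 + 0·-40 + -2·-16 = 32
  a_12 = 0·32 + 0·-16 + -2·-40 = 80

0,0,-2 ; 80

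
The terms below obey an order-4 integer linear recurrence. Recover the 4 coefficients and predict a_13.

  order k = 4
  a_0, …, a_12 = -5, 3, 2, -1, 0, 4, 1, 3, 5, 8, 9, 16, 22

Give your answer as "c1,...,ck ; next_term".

0,1,1,1 ; 33

  a_4 = 0·-1 + 1·2 + 1·3 + 1·-5 = 0
  a_5 = 0·0 + 1·-1 + 1·2 + 1·3 = 4
  a_6 = 0·4 + 1·0 + 1·-1 + 1·2 = 1
  a_7 = 0·1 + 1·4 + 1·0 + 1·-1 = 3
  a_8 = 0·3 + 1·1 + 1·4 + 1·0 = 5
  a_9 = 0·5 + 1·3 + 1·1 + 1·4 = 8
  a_10 = 0·8 + 1·5 + 1·3 + 1·1 = 9
  a_11 = 0·9 + 1·8 + 1·5 + 1·3 = 16
  a_12 = 0·16 + 1·9 + 1·8 + 1·5 = 22
  a_13 = 0·22 + 1·16 + 1·9 + 1·8 = 33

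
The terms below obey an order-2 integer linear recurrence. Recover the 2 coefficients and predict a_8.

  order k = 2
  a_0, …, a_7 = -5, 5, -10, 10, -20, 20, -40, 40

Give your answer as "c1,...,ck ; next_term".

0,2 ; -80

  a_2 = 0·5 + 2·-5 = -10
  a_3 = 0·-10 + 2·5 = 10
  a_4 = 0·10 + 2·-10 = -20
  a_5 = 0·-20 + 2·10 = 20
  a_6 = 0·20 + 2·-20 = -40
  a_7 = 0·-40 + 2·20 = 40
  a_8 = 0·40 + 2·-40 = -80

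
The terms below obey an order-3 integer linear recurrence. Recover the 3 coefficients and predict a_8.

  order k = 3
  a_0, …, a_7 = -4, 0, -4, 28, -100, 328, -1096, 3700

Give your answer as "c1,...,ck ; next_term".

  a_3 = -4·-4 + -3·0 + -3·-4 = 28
  a_4 = -4·28 + -3·-4 + -3·0 = -100
  a_5 = -4·-100 + -3·28 + -3·-4 = 328
  a_6 = -4·328 + -3·-100 + -3·28 = -1096
  a_7 = -4·-1096 + -3·328 + -3·-100 = 3700
  a_8 = -4·3700 + -3·-1096 + -3·328 = -12496

-4,-3,-3 ; -12496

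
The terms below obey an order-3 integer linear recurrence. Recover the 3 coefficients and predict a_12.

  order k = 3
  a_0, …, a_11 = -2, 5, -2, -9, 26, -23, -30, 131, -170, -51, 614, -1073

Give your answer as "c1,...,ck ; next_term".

  a_3 = -1·-2 + -1·5 + 3·-2 = -9
  a_4 = -1·-9 + -1·-2 + 3·5 = 26
  a_5 = -1·26 + -1·-9 + 3·-2 = -23
  a_6 = -1·-23 + -1·26 + 3·-9 = -30
  a_7 = -1·-30 + -1·-23 + 3·26 = 131
  a_8 = -1·131 + -1·-30 + 3·-23 = -170
  a_9 = -1·-170 + -1·131 + 3·-30 = -51
  a_10 = -1·-51 + -1·-170 + 3·131 = 614
  a_11 = -1·614 + -1·-51 + 3·-170 = -1073
  a_12 = -1·-1073 + -1·614 + 3·-51 = 306

-1,-1,3 ; 306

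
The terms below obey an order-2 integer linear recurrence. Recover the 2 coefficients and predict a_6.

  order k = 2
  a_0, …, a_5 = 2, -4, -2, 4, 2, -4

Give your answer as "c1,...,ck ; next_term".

0,-1 ; -2

  a_2 = 0·-4 + -1·2 = -2
  a_3 = 0·-2 + -1·-4 = 4
  a_4 = 0·4 + -1·-2 = 2
  a_5 = 0·2 + -1·4 = -4
  a_6 = 0·-4 + -1·2 = -2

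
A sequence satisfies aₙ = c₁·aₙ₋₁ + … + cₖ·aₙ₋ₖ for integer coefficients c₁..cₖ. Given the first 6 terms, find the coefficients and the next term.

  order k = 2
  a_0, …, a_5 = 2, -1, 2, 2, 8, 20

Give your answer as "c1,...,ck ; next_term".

2,2 ; 56

  a_2 = 2·-1 + 2·2 = 2
  a_3 = 2·2 + 2·-1 = 2
  a_4 = 2·2 + 2·2 = 8
  a_5 = 2·8 + 2·2 = 20
  a_6 = 2·20 + 2·8 = 56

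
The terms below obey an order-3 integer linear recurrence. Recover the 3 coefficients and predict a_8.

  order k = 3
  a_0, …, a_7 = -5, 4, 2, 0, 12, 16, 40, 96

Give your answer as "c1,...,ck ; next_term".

1,2,2 ; 208

  a_3 = 1·2 + 2·4 + 2·-5 = 0
  a_4 = 1·0 + 2·2 + 2·4 = 12
  a_5 = 1·12 + 2·0 + 2·2 = 16
  a_6 = 1·16 + 2·12 + 2·0 = 40
  a_7 = 1·40 + 2·16 + 2·12 = 96
  a_8 = 1·96 + 2·40 + 2·16 = 208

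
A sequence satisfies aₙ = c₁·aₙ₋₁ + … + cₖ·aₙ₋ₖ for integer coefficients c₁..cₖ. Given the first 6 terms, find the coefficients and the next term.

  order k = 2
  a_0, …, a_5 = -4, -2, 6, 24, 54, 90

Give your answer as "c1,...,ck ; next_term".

3,-3 ; 108

  a_2 = 3·-2 + -3·-4 = 6
  a_3 = 3·6 + -3·-2 = 24
  a_4 = 3·24 + -3·6 = 54
  a_5 = 3·54 + -3·24 = 90
  a_6 = 3·90 + -3·54 = 108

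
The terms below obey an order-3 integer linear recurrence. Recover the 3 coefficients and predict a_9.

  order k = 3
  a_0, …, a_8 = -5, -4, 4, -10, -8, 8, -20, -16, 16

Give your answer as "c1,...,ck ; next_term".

  a_3 = 0·4 + 0·-4 + 2·-5 = -10
  a_4 = 0·-10 + 0·4 + 2·-4 = -8
  a_5 = 0·-8 + 0·-10 + 2·4 = 8
  a_6 = 0·8 + 0·-8 + 2·-10 = -20
  a_7 = 0·-20 + 0·8 + 2·-8 = -16
  a_8 = 0·-16 + 0·-20 + 2·8 = 16
  a_9 = 0·16 + 0·-16 + 2·-20 = -40

0,0,2 ; -40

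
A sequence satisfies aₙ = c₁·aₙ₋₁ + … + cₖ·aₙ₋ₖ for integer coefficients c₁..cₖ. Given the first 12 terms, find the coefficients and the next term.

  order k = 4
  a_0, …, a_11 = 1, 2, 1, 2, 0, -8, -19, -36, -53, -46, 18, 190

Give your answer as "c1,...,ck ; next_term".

  a_4 = 2·2 + -1·1 + 0·2 + -3·1 = 0
  a_5 = 2·0 + -1·2 + 0·1 + -3·2 = -8
  a_6 = 2·-8 + -1·0 + 0·2 + -3·1 = -19
  a_7 = 2·-19 + -1·-8 + 0·0 + -3·2 = -36
  a_8 = 2·-36 + -1·-19 + 0·-8 + -3·0 = -53
  a_9 = 2·-53 + -1·-36 + 0·-19 + -3·-8 = -46
  a_10 = 2·-46 + -1·-53 + 0·-36 + -3·-19 = 18
  a_11 = 2·18 + -1·-46 + 0·-53 + -3·-36 = 190
  a_12 = 2·190 + -1·18 + 0·-46 + -3·-53 = 521

2,-1,0,-3 ; 521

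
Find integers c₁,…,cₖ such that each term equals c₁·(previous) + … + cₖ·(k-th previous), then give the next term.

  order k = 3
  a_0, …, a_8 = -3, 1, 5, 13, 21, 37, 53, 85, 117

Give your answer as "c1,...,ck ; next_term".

  a_3 = 1·5 + 2·1 + -2·-3 = 13
  a_4 = 1·13 + 2·5 + -2·1 = 21
  a_5 = 1·21 + 2·13 + -2·5 = 37
  a_6 = 1·37 + 2·21 + -2·13 = 53
  a_7 = 1·53 + 2·37 + -2·21 = 85
  a_8 = 1·85 + 2·53 + -2·37 = 117
  a_9 = 1·117 + 2·85 + -2·53 = 181

1,2,-2 ; 181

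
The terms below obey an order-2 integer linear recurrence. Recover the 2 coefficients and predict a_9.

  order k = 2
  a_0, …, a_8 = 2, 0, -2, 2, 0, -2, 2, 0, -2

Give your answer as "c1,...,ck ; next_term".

-1,-1 ; 2

  a_2 = -1·0 + -1·2 = -2
  a_3 = -1·-2 + -1·0 = 2
  a_4 = -1·2 + -1·-2 = 0
  a_5 = -1·0 + -1·2 = -2
  a_6 = -1·-2 + -1·0 = 2
  a_7 = -1·2 + -1·-2 = 0
  a_8 = -1·0 + -1·2 = -2
  a_9 = -1·-2 + -1·0 = 2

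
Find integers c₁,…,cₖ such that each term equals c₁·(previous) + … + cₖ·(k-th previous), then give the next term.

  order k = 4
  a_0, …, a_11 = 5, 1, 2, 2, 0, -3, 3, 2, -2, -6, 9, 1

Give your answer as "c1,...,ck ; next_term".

  a_4 = -1·2 + -1·2 + -1·1 + 1·5 = 0
  a_5 = -1·0 + -1·2 + -1·2 + 1·1 = -3
  a_6 = -1·-3 + -1·0 + -1·2 + 1·2 = 3
  a_7 = -1·3 + -1·-3 + -1·0 + 1·2 = 2
  a_8 = -1·2 + -1·3 + -1·-3 + 1·0 = -2
  a_9 = -1·-2 + -1·2 + -1·3 + 1·-3 = -6
  a_10 = -1·-6 + -1·-2 + -1·2 + 1·3 = 9
  a_11 = -1·9 + -1·-6 + -1·-2 + 1·2 = 1
  a_12 = -1·1 + -1·9 + -1·-6 + 1·-2 = -6

-1,-1,-1,1 ; -6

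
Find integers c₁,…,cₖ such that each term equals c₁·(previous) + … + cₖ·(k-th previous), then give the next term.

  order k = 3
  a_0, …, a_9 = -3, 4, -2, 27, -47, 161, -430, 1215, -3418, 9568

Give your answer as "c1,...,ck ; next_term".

  a_3 = -1·-2 + 4·4 + -3·-3 = 27
  a_4 = -1·27 + 4·-2 + -3·4 = -47
  a_5 = -1·-47 + 4·27 + -3·-2 = 161
  a_6 = -1·161 + 4·-47 + -3·27 = -430
  a_7 = -1·-430 + 4·161 + -3·-47 = 1215
  a_8 = -1·1215 + 4·-430 + -3·161 = -3418
  a_9 = -1·-3418 + 4·1215 + -3·-430 = 9568
  a_10 = -1·9568 + 4·-3418 + -3·1215 = -26885

-1,4,-3 ; -26885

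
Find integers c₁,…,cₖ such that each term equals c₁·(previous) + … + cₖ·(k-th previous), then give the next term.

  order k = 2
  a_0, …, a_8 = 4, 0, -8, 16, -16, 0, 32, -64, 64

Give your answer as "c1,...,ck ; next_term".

-2,-2 ; 0

  a_2 = -2·0 + -2·4 = -8
  a_3 = -2·-8 + -2·0 = 16
  a_4 = -2·16 + -2·-8 = -16
  a_5 = -2·-16 + -2·16 = 0
  a_6 = -2·0 + -2·-16 = 32
  a_7 = -2·32 + -2·0 = -64
  a_8 = -2·-64 + -2·32 = 64
  a_9 = -2·64 + -2·-64 = 0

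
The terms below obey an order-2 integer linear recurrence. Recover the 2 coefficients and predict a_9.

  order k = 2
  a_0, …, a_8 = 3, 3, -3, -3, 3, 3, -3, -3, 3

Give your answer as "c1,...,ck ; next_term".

  a_2 = 0·3 + -1·3 = -3
  a_3 = 0·-3 + -1·3 = -3
  a_4 = 0·-3 + -1·-3 = 3
  a_5 = 0·3 + -1·-3 = 3
  a_6 = 0·3 + -1·3 = -3
  a_7 = 0·-3 + -1·3 = -3
  a_8 = 0·-3 + -1·-3 = 3
  a_9 = 0·3 + -1·-3 = 3

0,-1 ; 3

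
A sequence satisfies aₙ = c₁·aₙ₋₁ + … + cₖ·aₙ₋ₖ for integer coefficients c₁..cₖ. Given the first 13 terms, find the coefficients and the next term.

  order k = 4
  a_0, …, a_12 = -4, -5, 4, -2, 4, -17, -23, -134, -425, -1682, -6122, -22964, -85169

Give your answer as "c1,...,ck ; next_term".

  a_4 = 3·-2 + 3·4 + -2·-5 + 3·-4 = 4
  a_5 = 3·4 + 3·-2 + -2·4 + 3·-5 = -17
  a_6 = 3·-17 + 3·4 + -2·-2 + 3·4 = -23
  a_7 = 3·-23 + 3·-17 + -2·4 + 3·-2 = -134
  a_8 = 3·-134 + 3·-23 + -2·-17 + 3·4 = -425
  a_9 = 3·-425 + 3·-134 + -2·-23 + 3·-17 = -1682
  a_10 = 3·-1682 + 3·-425 + -2·-134 + 3·-23 = -6122
  a_11 = 3·-6122 + 3·-1682 + -2·-425 + 3·-134 = -22964
  a_12 = 3·-22964 + 3·-6122 + -2·-1682 + 3·-425 = -85169
  a_13 = 3·-85169 + 3·-22964 + -2·-6122 + 3·-1682 = -317201

3,3,-2,3 ; -317201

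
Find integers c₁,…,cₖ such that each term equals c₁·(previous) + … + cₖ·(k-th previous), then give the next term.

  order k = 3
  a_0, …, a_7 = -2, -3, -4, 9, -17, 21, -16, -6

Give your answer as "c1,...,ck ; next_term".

  a_3 = -2·-4 + -1·-3 + 1·-2 = 9
  a_4 = -2·9 + -1·-4 + 1·-3 = -17
  a_5 = -2·-17 + -1·9 + 1·-4 = 21
  a_6 = -2·21 + -1·-17 + 1·9 = -16
  a_7 = -2·-16 + -1·21 + 1·-17 = -6
  a_8 = -2·-6 + -1·-16 + 1·21 = 49

-2,-1,1 ; 49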